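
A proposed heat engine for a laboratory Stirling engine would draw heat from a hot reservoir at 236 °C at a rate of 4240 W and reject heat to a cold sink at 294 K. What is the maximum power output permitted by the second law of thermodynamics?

Ẇ_max ≈ 1790 W

T_H = 236 °C → 236 + 273.15 = 509.15 K.
The second-law ceiling is the Carnot efficiency, η_max = 1 − T_C/T_H = 1 − 294.00/509.15 = 0.4226.
W_max = η_max · Q_H = 0.4226 × 4240 = 1790 W.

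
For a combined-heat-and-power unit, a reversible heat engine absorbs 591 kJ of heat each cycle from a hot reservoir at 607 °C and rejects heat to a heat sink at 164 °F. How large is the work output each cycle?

W ≈ 358 kJ

T_H = 607 °C → 607 + 273.15 = 880.15 K.
T_C = 164 °F → (164 − 32) × 5/9 = 73.33 °C = 346.48 K.
The Carnot efficiency is η = 1 − T_C/T_H = 1 − 346.48/880.15 = 0.6063.
W = η·Q_H = 0.6063 × 591 = 358 kJ.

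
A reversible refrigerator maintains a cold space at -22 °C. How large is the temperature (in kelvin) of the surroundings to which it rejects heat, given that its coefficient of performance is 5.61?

T_C = -22 °C → -22 + 273.15 = 251.15 K.
COP_R = T_C/(T_H − T_C) ⇒ T_H = T_C·(1 + 1/COP_R) = 251.15 × (1 + 1/5.61) = 295.9 K.

T_H ≈ 295.9 K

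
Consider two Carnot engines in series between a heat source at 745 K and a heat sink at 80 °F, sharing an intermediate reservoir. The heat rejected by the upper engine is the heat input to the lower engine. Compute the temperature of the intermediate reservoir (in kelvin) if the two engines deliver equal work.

T_m ≈ 522.4 K

T_C = 80 °F → (80 − 32) × 5/9 = 26.67 °C = 299.82 K.
For reversible stages Q_m = Q_H·(T_m/T_H). Setting W₁ = Q_H(1 − T_m/T_H) equal to W₂ = Q_m(1 − T_C/T_m) = Q_H·(T_m − T_C)/T_H gives T_H − T_m = T_m − T_C, so T_m = (T_H + T_C)/2 = (745.00 + 299.82)/2 = 522.4 K.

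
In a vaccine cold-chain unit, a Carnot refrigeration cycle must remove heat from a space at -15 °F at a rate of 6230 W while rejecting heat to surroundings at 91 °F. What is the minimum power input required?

T_H = 91 °F → (91 − 32) × 5/9 = 32.78 °C = 305.93 K.
T_C = -15 °F → (-15 − 32) × 5/9 = -26.11 °C = 247.04 K.
COP_R = T_C/(T_H − T_C) = 247.04/58.89 = 4.1950.
W = Q_C/COP_R = 6230/4.1950 = 1490 W.

Ẇ_in ≈ 1490 W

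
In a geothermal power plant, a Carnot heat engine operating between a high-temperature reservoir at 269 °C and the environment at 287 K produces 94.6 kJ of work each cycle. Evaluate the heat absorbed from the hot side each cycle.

Q_H ≈ 201 kJ

T_H = 269 °C → 269 + 273.15 = 542.15 K.
η_rev = 1 − T_C/T_H = 1 − 287.00/542.15 = 0.4706.
Q_H = W/η = 94.6/0.4706 = 201 kJ.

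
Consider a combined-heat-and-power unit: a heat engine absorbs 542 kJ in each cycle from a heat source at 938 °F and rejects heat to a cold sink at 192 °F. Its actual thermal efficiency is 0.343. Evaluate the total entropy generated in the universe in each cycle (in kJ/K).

T_H = 938 °F → (938 − 32) × 5/9 = 503.33 °C = 776.48 K.
T_C = 192 °F → (192 − 32) × 5/9 = 88.89 °C = 362.04 K.
W = η·Q_H = 0.343 × 542 = 185.9 kJ, so Q_C = Q_H − W = 356.1 kJ.
The hot reservoir loses entropy Q_H/T_H = 542/776.48 = 0.6980 kJ/K; the cold reservoir gains Q_C/T_C = 356.1/362.04 = 0.9836 kJ/K.
ΔS_univ = −Q_H/T_H + Q_C/T_C = 0.286 kJ/K (> 0, since η = 0.343 < η_Carnot = 0.534).

ΔS_univ ≈ 0.286 kJ/K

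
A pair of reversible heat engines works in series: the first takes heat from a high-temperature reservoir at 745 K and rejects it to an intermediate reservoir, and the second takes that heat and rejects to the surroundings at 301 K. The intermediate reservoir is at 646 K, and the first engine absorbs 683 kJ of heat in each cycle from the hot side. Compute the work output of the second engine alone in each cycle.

Heat entering the second stage: Q_m = Q_H·(T_m/T_H) = 683 × 646.00/745.00 = 592 kJ.
Second-stage efficiency η₂ = 1 − T_C/T_m = 1 − 301.00/646.00 = 0.5341, so W₂ = η₂·Q_m = 316 kJ.

W₂ ≈ 316 kJ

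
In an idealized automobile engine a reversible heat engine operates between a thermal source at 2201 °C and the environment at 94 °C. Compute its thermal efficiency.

T_H = 2201 °C → 2201 + 273.15 = 2474.15 K.
T_C = 94 °C → 94 + 273.15 = 367.15 K.
Since the cycle is reversible, η = 1 − T_C/T_H = 1 − 367.15/2474.15 = 0.852.

η ≈ 0.852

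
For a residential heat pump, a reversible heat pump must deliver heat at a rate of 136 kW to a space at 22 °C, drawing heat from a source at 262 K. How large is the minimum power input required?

Ẇ_in ≈ 15.3 kW

T_H = 22 °C → 22 + 273.15 = 295.15 K.
Reversible heating COP: COP_HP = T_H/(T_H − T_C) = 295.15/33.15 = 8.9035.
W = Q_H/COP_HP = 136/8.9035 = 15.3 kW.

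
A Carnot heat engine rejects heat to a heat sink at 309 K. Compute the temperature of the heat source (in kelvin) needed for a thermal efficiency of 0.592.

T_H ≈ 757 K

From η = 1 − T_C/T_H, solving for T_H gives T_H = T_C/(1 − η) = 309.00/(1 − 0.592) = 757 K.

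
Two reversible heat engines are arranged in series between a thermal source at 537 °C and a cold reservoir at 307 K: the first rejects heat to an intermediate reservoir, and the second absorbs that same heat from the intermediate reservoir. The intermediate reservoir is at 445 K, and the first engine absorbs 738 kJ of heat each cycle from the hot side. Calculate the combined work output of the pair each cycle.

W_total ≈ 458.3 kJ

T_H = 537 °C → 537 + 273.15 = 810.15 K.
Two reversible stages in series are equivalent to a single Carnot engine between T_H and T_C, so η_total = 1 − T_C/T_H = 1 − 307.00/810.15 = 0.6211.
W_total = η_total · Q_H = 0.6211 × 738 = 458.3 kJ.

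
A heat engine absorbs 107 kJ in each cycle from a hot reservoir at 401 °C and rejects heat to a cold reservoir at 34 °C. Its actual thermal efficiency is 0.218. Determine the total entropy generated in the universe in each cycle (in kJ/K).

ΔS_univ ≈ 0.1137 kJ/K

T_H = 401 °C → 401 + 273.15 = 674.15 K.
T_C = 34 °C → 34 + 273.15 = 307.15 K.
W = η·Q_H = 0.218 × 107 = 23.33 kJ, so Q_C = Q_H − W = 83.67 kJ.
Entropy balance on the reservoirs: −Q_H/T_H = -0.1587 kJ/K, +Q_C/T_C = 0.2724 kJ/K.
ΔS_univ = −Q_H/T_H + Q_C/T_C = 0.1137 kJ/K (> 0, since η = 0.218 < η_Carnot = 0.544).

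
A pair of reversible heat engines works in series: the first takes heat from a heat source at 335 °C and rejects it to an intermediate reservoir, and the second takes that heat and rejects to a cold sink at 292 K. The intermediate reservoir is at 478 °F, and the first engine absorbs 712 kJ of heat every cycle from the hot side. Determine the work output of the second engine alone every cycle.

T_H = 335 °C → 335 + 273.15 = 608.15 K.
T_m = 478 °F → (478 − 32) × 5/9 = 247.78 °C = 520.93 K.
Heat entering the second stage: Q_m = Q_H·(T_m/T_H) = 712 × 520.93/608.15 = 610 kJ.
Second-stage efficiency η₂ = 1 − T_C/T_m = 1 − 292.00/520.93 = 0.4395, so W₂ = η₂·Q_m = 268 kJ.

W₂ ≈ 268 kJ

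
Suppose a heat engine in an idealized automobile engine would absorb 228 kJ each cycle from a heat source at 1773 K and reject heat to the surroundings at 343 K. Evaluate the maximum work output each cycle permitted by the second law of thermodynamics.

The second-law ceiling is the Carnot efficiency, η_max = 1 − T_C/T_H = 1 − 343.00/1773.00 = 0.8065.
W_max = η_max · Q_H = 0.8065 × 228 = 184 kJ.

W_max ≈ 184 kJ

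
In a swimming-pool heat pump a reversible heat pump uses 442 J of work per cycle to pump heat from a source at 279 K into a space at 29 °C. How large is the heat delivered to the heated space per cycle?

Q_H ≈ 5769 J

T_H = 29 °C → 29 + 273.15 = 302.15 K.
COP_HP = T_H/(T_H − T_C) = 302.15/23.15 = 13.0518.
Q_H = COP_HP · W = 13.0518 × 442 = 5769 J.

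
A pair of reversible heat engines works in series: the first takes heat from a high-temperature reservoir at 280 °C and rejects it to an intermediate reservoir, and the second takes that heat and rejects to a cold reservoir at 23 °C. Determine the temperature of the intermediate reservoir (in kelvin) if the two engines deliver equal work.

T_m ≈ 424.6 K

T_H = 280 °C → 280 + 273.15 = 553.15 K.
T_C = 23 °C → 23 + 273.15 = 296.15 K.
For reversible stages Q_m = Q_H·(T_m/T_H). Setting W₁ = Q_H(1 − T_m/T_H) equal to W₂ = Q_m(1 − T_C/T_m) = Q_H·(T_m − T_C)/T_H gives T_H − T_m = T_m − T_C, so T_m = (T_H + T_C)/2 = (553.15 + 296.15)/2 = 424.6 K.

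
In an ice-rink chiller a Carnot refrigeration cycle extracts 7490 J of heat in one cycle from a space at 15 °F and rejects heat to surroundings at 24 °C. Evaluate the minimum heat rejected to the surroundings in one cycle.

Q_H ≈ 8440 J

T_H = 24 °C → 24 + 273.15 = 297.15 K.
T_C = 15 °F → (15 − 32) × 5/9 = -9.44 °C = 263.71 K.
For a reversible cycle Q_H/Q_C = T_H/T_C, so Q_H = Q_C·T_H/T_C = 7490 × 297.15/263.71 = 8440 J.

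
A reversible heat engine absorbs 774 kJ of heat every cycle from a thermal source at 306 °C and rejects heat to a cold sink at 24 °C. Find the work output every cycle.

W ≈ 377 kJ

T_H = 306 °C → 306 + 273.15 = 579.15 K.
T_C = 24 °C → 24 + 273.15 = 297.15 K.
Since the cycle is reversible, η = 1 − T_C/T_H = 1 − 297.15/579.15 = 0.4869.
W = η·Q_H = 0.4869 × 774 = 377 kJ.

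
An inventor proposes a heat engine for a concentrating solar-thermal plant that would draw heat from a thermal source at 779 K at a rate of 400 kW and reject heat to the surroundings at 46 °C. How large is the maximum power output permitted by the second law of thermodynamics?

T_C = 46 °C → 46 + 273.15 = 319.15 K.
No engine can exceed the Carnot limit: η_max = 1 − T_C/T_H = 1 − 319.15/779.00 = 0.5903.
W_max = η_max · Q_H = 0.5903 × 400 = 236.1 kW.

Ẇ_max ≈ 236.1 kW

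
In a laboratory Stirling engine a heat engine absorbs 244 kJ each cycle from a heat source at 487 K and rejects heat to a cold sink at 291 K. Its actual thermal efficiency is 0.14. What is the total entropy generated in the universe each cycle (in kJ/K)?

W = η·Q_H = 0.14 × 244 = 34.16 kJ, so Q_C = Q_H − W = 209.8 kJ.
Entropy balance on the reservoirs: −Q_H/T_H = -0.5010 kJ/K, +Q_C/T_C = 0.7211 kJ/K.
ΔS_univ = −Q_H/T_H + Q_C/T_C = 0.220 kJ/K (> 0, since η = 0.14 < η_Carnot = 0.402).

ΔS_univ ≈ 0.220 kJ/K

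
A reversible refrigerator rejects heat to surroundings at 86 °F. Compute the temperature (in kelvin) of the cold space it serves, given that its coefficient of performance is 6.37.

T_C ≈ 262 K

T_H = 86 °F → (86 − 32) × 5/9 = 30.00 °C = 303.15 K.
COP_R = T_C/(T_H − T_C) ⇒ T_C = T_H·COP_R/(1 + COP_R) = 303.15 × 6.37/(1 + 6.37) = 262 K.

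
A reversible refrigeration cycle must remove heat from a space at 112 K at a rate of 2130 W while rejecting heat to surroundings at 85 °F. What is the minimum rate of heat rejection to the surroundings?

T_H = 85 °F → (85 − 32) × 5/9 = 29.44 °C = 302.59 K.
For a reversible cycle Q_H/Q_C = T_H/T_C, so Q_H = Q_C·T_H/T_C = 2130 × 302.59/112.00 = 5755 W.

Q̇_H ≈ 5755 W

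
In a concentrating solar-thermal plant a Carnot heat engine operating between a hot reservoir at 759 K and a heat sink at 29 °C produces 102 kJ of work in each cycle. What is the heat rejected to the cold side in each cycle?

Q_C ≈ 67.5 kJ

T_C = 29 °C → 29 + 273.15 = 302.15 K.
Since the cycle is reversible, η = 1 − T_C/T_H = 1 − 302.15/759.00 = 0.6019.
Since Q_C/Q_H = T_C/T_H and Q_H = W/η, Q_C = W·T_C/(T_H − T_C) = 102 × 302.15/456.85 = 67.5 kJ.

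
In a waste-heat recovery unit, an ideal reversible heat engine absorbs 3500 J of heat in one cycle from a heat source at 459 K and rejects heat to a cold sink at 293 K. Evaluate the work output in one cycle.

η_rev = 1 − T_C/T_H = 1 − 293.00/459.00 = 0.3617.
W = η·Q_H = 0.3617 × 3500 = 1266 J.

W ≈ 1266 J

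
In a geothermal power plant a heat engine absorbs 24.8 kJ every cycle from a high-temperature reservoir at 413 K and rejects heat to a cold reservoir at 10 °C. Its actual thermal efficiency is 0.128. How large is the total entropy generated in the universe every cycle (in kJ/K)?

T_C = 10 °C → 10 + 273.15 = 283.15 K.
W = η·Q_H = 0.128 × 24.8 = 3.174 kJ, so Q_C = Q_H − W = 21.63 kJ.
The hot reservoir loses entropy Q_H/T_H = 24.8/413.00 = 0.06005 kJ/K; the cold reservoir gains Q_C/T_C = 21.63/283.15 = 0.07638 kJ/K.
ΔS_univ = −Q_H/T_H + Q_C/T_C = 0.01633 kJ/K (> 0, since η = 0.128 < η_Carnot = 0.314).

ΔS_univ ≈ 0.01633 kJ/K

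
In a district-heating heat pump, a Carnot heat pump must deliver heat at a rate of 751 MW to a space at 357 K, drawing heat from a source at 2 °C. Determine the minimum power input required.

T_C = 2 °C → 2 + 273.15 = 275.15 K.
COP_HP = T_H/(T_H − T_C) = 357.00/81.85 = 4.3616.
W = Q_H/COP_HP = 751/4.3616 = 172 MW.

Ẇ_in ≈ 172 MW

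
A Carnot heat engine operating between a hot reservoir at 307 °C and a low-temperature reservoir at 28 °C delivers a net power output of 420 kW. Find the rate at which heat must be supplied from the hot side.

Q̇_H ≈ 873.3 kW

T_H = 307 °C → 307 + 273.15 = 580.15 K.
T_C = 28 °C → 28 + 273.15 = 301.15 K.
The Carnot efficiency is η = 1 − T_C/T_H = 1 − 301.15/580.15 = 0.4809.
Q_H = W/η = 420/0.4809 = 873.3 kW.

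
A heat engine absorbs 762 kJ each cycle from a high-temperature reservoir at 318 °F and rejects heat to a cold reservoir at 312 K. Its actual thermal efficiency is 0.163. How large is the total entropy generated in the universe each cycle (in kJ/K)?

T_H = 318 °F → (318 − 32) × 5/9 = 158.89 °C = 432.04 K.
W = η·Q_H = 0.163 × 762 = 124.2 kJ, so Q_C = Q_H − W = 637.8 kJ.
Entropy balance on the reservoirs: −Q_H/T_H = -1.764 kJ/K, +Q_C/T_C = 2.044 kJ/K.
ΔS_univ = −Q_H/T_H + Q_C/T_C = 0.2805 kJ/K (> 0, since η = 0.163 < η_Carnot = 0.278).

ΔS_univ ≈ 0.2805 kJ/K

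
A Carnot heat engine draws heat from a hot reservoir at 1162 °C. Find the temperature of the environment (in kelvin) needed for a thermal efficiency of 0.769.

T_C ≈ 332 K

T_H = 1162 °C → 1162 + 273.15 = 1435.15 K.
From η = 1 − T_C/T_H, T_C = T_H·(1 − η) = 1435.15 × (1 − 0.769) = 332 K.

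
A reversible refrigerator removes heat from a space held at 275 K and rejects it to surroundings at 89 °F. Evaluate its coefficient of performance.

T_H = 89 °F → (89 − 32) × 5/9 = 31.67 °C = 304.82 K.
For a reversible refrigerator, COP_R = T_C/(T_H − T_C) = 275.00/(304.82 − 275.00) = 9.22.

COP_R ≈ 9.22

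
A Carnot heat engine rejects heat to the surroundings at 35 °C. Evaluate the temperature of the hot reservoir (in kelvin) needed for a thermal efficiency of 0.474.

T_H ≈ 586 K

T_C = 35 °C → 35 + 273.15 = 308.15 K.
From η = 1 − T_C/T_H, solving for T_H gives T_H = T_C/(1 − η) = 308.15/(1 − 0.474) = 586 K.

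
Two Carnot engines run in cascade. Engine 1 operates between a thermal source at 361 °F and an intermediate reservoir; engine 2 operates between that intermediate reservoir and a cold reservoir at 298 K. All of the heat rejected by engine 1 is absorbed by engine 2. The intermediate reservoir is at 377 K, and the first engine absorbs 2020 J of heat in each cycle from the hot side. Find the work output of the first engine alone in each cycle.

W₁ ≈ 349.7 J

T_H = 361 °F → (361 − 32) × 5/9 = 182.78 °C = 455.93 K.
First-stage efficiency η₁ = 1 − T_m/T_H = 1 − 377.00/455.93 = 0.1731.
W₁ = η₁·Q_H = 0.1731 × 2020 = 349.7 J.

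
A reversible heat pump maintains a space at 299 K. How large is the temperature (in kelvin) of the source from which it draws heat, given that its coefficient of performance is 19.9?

T_C ≈ 284.0 K

COP_HP = T_H/(T_H − T_C) ⇒ T_C = T_H·(COP_HP − 1)/COP_HP = 299.00 × (19.9 − 1)/19.9 = 284.0 K.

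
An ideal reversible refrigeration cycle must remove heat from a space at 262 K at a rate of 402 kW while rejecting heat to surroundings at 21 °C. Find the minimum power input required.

Ẇ_in ≈ 49.3 kW

T_H = 21 °C → 21 + 273.15 = 294.15 K.
For a reversible refrigerator, COP_R = T_C/(T_H − T_C) = 262.00/32.15 = 8.1493.
W = Q_C/COP_R = 402/8.1493 = 49.3 kW.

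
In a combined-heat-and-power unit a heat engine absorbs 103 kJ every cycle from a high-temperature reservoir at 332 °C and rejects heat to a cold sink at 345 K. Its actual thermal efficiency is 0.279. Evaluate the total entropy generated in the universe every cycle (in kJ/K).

T_H = 332 °C → 332 + 273.15 = 605.15 K.
W = η·Q_H = 0.279 × 103 = 28.74 kJ, so Q_C = Q_H − W = 74.26 kJ.
Reservoir entropy changes: ΔS_H = −Q_H/T_H = −103/605.15 = -0.1702 kJ/K and ΔS_C = +Q_C/T_C = 74.26/345.00 = 0.2153 kJ/K.
ΔS_univ = −Q_H/T_H + Q_C/T_C = 0.0450 kJ/K (> 0, since η = 0.279 < η_Carnot = 0.430).

ΔS_univ ≈ 0.0450 kJ/K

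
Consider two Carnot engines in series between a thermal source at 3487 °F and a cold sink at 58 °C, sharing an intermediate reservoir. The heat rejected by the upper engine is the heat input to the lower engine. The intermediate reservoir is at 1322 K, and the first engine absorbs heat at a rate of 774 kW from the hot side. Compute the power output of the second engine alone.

Ẇ₂ ≈ 350 kW

T_H = 3487 °F → (3487 − 32) × 5/9 = 1919.44 °C = 2192.59 K.
T_C = 58 °C → 58 + 273.15 = 331.15 K.
Heat entering the second stage: Q_m = Q_H·(T_m/T_H) = 774 × 1322.00/2192.59 = 467 kW.
Second-stage efficiency η₂ = 1 − T_C/T_m = 1 − 331.15/1322.00 = 0.7495, so W₂ = η₂·Q_m = 350 kW.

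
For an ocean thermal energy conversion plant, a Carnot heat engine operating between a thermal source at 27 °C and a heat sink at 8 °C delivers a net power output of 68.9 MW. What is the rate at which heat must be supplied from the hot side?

Q̇_H ≈ 1090 MW

T_H = 27 °C → 27 + 273.15 = 300.15 K.
T_C = 8 °C → 8 + 273.15 = 281.15 K.
Carnot efficiency: η = 1 − T_C/T_H = 1 − 281.15/300.15 = 0.0633.
Q_H = W/η = 68.9/0.0633 = 1090 MW.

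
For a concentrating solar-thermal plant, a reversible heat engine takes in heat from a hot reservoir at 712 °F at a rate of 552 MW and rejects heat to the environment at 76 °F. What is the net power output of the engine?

Ẇ ≈ 300 MW

T_H = 712 °F → (712 − 32) × 5/9 = 377.78 °C = 650.93 K.
T_C = 76 °F → (76 − 32) × 5/9 = 24.44 °C = 297.59 K.
For a reversible engine, η = 1 − T_C/T_H = 1 − 297.59/650.93 = 0.5428.
W = η·Q_H = 0.5428 × 552 = 300 MW.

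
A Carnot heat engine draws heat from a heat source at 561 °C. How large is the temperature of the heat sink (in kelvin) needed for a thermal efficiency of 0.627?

T_H = 561 °C → 561 + 273.15 = 834.15 K.
From η = 1 − T_C/T_H, T_C = T_H·(1 − η) = 834.15 × (1 − 0.627) = 311.1 K.

T_C ≈ 311.1 K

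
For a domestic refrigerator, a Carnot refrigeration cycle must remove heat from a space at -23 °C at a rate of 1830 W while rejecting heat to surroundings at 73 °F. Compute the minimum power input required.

T_H = 73 °F → (73 − 32) × 5/9 = 22.78 °C = 295.93 K.
T_C = -23 °C → -23 + 273.15 = 250.15 K.
For a reversible refrigerator, COP_R = T_C/(T_H − T_C) = 250.15/45.78 = 5.4644.
W = Q_C/COP_R = 1830/5.4644 = 334.9 W.

Ẇ_in ≈ 334.9 W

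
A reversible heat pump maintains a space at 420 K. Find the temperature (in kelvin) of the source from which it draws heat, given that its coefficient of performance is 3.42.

T_C ≈ 297 K

COP_HP = T_H/(T_H − T_C) ⇒ T_C = T_H·(COP_HP − 1)/COP_HP = 420.00 × (3.42 − 1)/3.42 = 297 K.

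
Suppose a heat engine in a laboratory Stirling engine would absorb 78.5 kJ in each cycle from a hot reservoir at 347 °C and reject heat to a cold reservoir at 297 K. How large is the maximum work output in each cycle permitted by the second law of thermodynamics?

W_max ≈ 40.91 kJ

T_H = 347 °C → 347 + 273.15 = 620.15 K.
The upper bound on efficiency is η_max = 1 − T_C/T_H = 1 − 297.00/620.15 = 0.5211.
W_max = η_max · Q_H = 0.5211 × 78.5 = 40.91 kJ.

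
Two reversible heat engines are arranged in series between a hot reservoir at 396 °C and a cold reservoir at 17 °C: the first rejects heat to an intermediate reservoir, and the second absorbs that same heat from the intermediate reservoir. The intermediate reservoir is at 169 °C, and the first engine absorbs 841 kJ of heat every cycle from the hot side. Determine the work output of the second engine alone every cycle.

T_H = 396 °C → 396 + 273.15 = 669.15 K.
T_C = 17 °C → 17 + 273.15 = 290.15 K.
T_m = 169 °C → 169 + 273.15 = 442.15 K.
Heat entering the second stage: Q_m = Q_H·(T_m/T_H) = 841 × 442.15/669.15 = 556 kJ.
Second-stage efficiency η₂ = 1 − T_C/T_m = 1 − 290.15/442.15 = 0.3438, so W₂ = η₂·Q_m = 191 kJ.

W₂ ≈ 191 kJ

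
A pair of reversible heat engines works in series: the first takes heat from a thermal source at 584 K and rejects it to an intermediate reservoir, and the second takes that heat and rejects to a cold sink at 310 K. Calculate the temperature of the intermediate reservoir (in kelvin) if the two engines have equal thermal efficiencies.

T_m ≈ 425 K

Equal efficiencies require 1 − T_m/T_H = 1 − T_C/T_m, i.e. T_m/T_H = T_C/T_m, so T_m = √(T_H·T_C) = √(584.00 × 310.00) = 425 K.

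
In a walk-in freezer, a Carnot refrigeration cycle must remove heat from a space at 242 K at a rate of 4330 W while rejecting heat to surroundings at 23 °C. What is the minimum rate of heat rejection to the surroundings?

Q̇_H ≈ 5299 W

T_H = 23 °C → 23 + 273.15 = 296.15 K.
For a reversible cycle Q_H/Q_C = T_H/T_C, so Q_H = Q_C·T_H/T_C = 4330 × 296.15/242.00 = 5299 W.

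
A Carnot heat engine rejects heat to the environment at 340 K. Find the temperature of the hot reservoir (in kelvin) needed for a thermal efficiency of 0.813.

T_H ≈ 1820 K

From η = 1 − T_C/T_H, solving for T_H gives T_H = T_C/(1 − η) = 340.00/(1 − 0.813) = 1820 K.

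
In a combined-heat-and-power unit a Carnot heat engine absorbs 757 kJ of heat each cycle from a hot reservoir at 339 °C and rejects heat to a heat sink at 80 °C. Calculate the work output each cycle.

W ≈ 320 kJ

T_H = 339 °C → 339 + 273.15 = 612.15 K.
T_C = 80 °C → 80 + 273.15 = 353.15 K.
η_rev = 1 − T_C/T_H = 1 − 353.15/612.15 = 0.4231.
W = η·Q_H = 0.4231 × 757 = 320 kJ.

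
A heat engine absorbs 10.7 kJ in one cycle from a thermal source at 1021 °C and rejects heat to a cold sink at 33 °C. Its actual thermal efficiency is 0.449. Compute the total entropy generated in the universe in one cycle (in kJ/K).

ΔS_univ ≈ 0.0110 kJ/K

T_H = 1021 °C → 1021 + 273.15 = 1294.15 K.
T_C = 33 °C → 33 + 273.15 = 306.15 K.
W = η·Q_H = 0.449 × 10.7 = 4.804 kJ, so Q_C = Q_H − W = 5.896 kJ.
Reservoir entropy changes: ΔS_H = −Q_H/T_H = −10.7/1294.15 = -0.008268 kJ/K and ΔS_C = +Q_C/T_C = 5.896/306.15 = 0.01926 kJ/K.
ΔS_univ = −Q_H/T_H + Q_C/T_C = 0.0110 kJ/K (> 0, since η = 0.449 < η_Carnot = 0.763).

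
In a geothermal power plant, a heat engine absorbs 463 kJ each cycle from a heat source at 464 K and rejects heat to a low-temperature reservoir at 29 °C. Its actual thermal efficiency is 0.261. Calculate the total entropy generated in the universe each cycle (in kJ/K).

T_C = 29 °C → 29 + 273.15 = 302.15 K.
W = η·Q_H = 0.261 × 463 = 120.8 kJ, so Q_C = Q_H − W = 342.2 kJ.
Entropy balance on the reservoirs: −Q_H/T_H = -0.9978 kJ/K, +Q_C/T_C = 1.132 kJ/K.
ΔS_univ = −Q_H/T_H + Q_C/T_C = 0.135 kJ/K (> 0, since η = 0.261 < η_Carnot = 0.349).

ΔS_univ ≈ 0.135 kJ/K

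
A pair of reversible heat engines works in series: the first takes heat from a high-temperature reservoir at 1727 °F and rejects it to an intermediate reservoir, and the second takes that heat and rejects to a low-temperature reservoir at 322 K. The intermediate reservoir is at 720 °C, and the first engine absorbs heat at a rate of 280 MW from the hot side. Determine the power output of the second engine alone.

Ẇ₂ ≈ 155 MW

T_H = 1727 °F → (1727 − 32) × 5/9 = 941.67 °C = 1214.82 K.
T_m = 720 °C → 720 + 273.15 = 993.15 K.
Heat entering the second stage: Q_m = Q_H·(T_m/T_H) = 280 × 993.15/1214.82 = 229 MW.
Second-stage efficiency η₂ = 1 − T_C/T_m = 1 − 322.00/993.15 = 0.6758, so W₂ = η₂·Q_m = 155 MW.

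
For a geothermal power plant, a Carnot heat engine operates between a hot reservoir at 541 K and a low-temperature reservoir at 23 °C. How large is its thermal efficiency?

η ≈ 0.453

T_C = 23 °C → 23 + 273.15 = 296.15 K.
For a reversible engine, η = 1 − T_C/T_H = 1 − 296.15/541.00 = 0.453.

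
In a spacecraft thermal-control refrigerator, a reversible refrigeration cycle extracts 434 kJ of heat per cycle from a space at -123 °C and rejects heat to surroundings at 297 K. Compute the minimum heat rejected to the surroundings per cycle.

T_C = -123 °C → -123 + 273.15 = 150.15 K.
For a reversible cycle Q_H/Q_C = T_H/T_C, so Q_H = Q_C·T_H/T_C = 434 × 297.00/150.15 = 858 kJ.

Q_H ≈ 858 kJ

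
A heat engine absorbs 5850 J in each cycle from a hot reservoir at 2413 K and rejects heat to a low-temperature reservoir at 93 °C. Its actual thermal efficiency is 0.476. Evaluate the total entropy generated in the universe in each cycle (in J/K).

T_C = 93 °C → 93 + 273.15 = 366.15 K.
W = η·Q_H = 0.476 × 5850 = 2785 J, so Q_C = Q_H − W = 3065 J.
Entropy balance on the reservoirs: −Q_H/T_H = -2.424 J/K, +Q_C/T_C = 8.372 J/K.
ΔS_univ = −Q_H/T_H + Q_C/T_C = 5.95 J/K (> 0, since η = 0.476 < η_Carnot = 0.848).

ΔS_univ ≈ 5.95 J/K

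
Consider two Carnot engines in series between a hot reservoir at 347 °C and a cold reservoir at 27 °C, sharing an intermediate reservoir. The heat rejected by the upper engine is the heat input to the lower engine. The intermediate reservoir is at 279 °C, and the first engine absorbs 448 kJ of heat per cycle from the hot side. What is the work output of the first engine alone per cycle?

T_H = 347 °C → 347 + 273.15 = 620.15 K.
T_C = 27 °C → 27 + 273.15 = 300.15 K.
T_m = 279 °C → 279 + 273.15 = 552.15 K.
First-stage efficiency η₁ = 1 − T_m/T_H = 1 − 552.15/620.15 = 0.1097.
W₁ = η₁·Q_H = 0.1097 × 448 = 49.12 kJ.

W₁ ≈ 49.12 kJ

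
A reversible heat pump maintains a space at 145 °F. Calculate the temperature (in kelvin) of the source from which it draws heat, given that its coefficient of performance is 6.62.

T_H = 145 °F → (145 − 32) × 5/9 = 62.78 °C = 335.93 K.
COP_HP = T_H/(T_H − T_C) ⇒ T_C = T_H·(COP_HP − 1)/COP_HP = 335.93 × (6.62 − 1)/6.62 = 285 K.

T_C ≈ 285 K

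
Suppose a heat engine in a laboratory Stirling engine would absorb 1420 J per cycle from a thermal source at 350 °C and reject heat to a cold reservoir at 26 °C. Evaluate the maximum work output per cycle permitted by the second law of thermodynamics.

T_H = 350 °C → 350 + 273.15 = 623.15 K.
T_C = 26 °C → 26 + 273.15 = 299.15 K.
No engine can exceed the Carnot limit: η_max = 1 − T_C/T_H = 1 − 299.15/623.15 = 0.5199.
W_max = η_max · Q_H = 0.5199 × 1420 = 738.3 J.

W_max ≈ 738.3 J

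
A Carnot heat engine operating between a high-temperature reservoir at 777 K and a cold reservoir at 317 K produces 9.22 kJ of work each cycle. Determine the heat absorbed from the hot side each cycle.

Q_H ≈ 15.6 kJ

Carnot efficiency: η = 1 − T_C/T_H = 1 − 317.00/777.00 = 0.5920.
Q_H = W/η = 9.22/0.5920 = 15.6 kJ.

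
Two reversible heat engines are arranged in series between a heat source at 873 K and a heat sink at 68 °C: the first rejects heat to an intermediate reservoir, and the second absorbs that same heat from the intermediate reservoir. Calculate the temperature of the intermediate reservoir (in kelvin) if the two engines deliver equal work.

T_m ≈ 607 K

T_C = 68 °C → 68 + 273.15 = 341.15 K.
For reversible stages Q_m = Q_H·(T_m/T_H). Setting W₁ = Q_H(1 − T_m/T_H) equal to W₂ = Q_m(1 − T_C/T_m) = Q_H·(T_m − T_C)/T_H gives T_H − T_m = T_m − T_C, so T_m = (T_H + T_C)/2 = (873.00 + 341.15)/2 = 607 K.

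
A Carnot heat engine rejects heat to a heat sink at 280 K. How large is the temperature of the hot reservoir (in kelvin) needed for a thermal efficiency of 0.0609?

T_H ≈ 298.2 K

From η = 1 − T_C/T_H, solving for T_H gives T_H = T_C/(1 − η) = 280.00/(1 − 0.0609) = 298.2 K.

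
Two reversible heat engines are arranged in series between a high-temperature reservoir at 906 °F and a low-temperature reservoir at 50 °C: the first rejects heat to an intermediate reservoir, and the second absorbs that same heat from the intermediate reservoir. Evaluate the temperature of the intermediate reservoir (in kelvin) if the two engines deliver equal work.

T_m ≈ 540.9 K

T_H = 906 °F → (906 − 32) × 5/9 = 485.56 °C = 758.71 K.
T_C = 50 °C → 50 + 273.15 = 323.15 K.
For reversible stages Q_m = Q_H·(T_m/T_H). Setting W₁ = Q_H(1 − T_m/T_H) equal to W₂ = Q_m(1 − T_C/T_m) = Q_H·(T_m − T_C)/T_H gives T_H − T_m = T_m − T_C, so T_m = (T_H + T_C)/2 = (758.71 + 323.15)/2 = 540.9 K.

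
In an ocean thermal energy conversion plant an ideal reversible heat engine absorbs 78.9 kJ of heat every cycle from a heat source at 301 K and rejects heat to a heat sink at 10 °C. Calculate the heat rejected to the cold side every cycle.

T_C = 10 °C → 10 + 273.15 = 283.15 K.
Carnot efficiency: η = 1 − T_C/T_H = 1 − 283.15/301.00 = 0.0593.
For a reversible cycle Q_C/Q_H = T_C/T_H, so Q_C = 78.9 × 283.15/301.00 = 74.2 kJ.

Q_C ≈ 74.2 kJ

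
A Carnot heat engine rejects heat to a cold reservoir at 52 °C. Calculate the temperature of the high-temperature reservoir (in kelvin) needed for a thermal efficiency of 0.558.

T_C = 52 °C → 52 + 273.15 = 325.15 K.
From η = 1 − T_C/T_H, solving for T_H gives T_H = T_C/(1 − η) = 325.15/(1 − 0.558) = 735.6 K.

T_H ≈ 735.6 K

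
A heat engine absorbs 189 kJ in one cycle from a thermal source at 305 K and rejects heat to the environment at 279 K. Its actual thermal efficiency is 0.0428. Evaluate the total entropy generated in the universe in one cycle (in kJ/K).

W = η·Q_H = 0.0428 × 189 = 8.089 kJ, so Q_C = Q_H − W = 180.9 kJ.
Entropy balance on the reservoirs: −Q_H/T_H = -0.6197 kJ/K, +Q_C/T_C = 0.6484 kJ/K.
ΔS_univ = −Q_H/T_H + Q_C/T_C = 0.02875 kJ/K (> 0, since η = 0.0428 < η_Carnot = 0.085).

ΔS_univ ≈ 0.02875 kJ/K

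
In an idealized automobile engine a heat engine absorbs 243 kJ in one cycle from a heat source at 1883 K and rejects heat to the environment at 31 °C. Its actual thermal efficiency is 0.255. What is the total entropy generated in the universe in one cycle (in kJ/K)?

ΔS_univ ≈ 0.466 kJ/K

T_C = 31 °C → 31 + 273.15 = 304.15 K.
W = η·Q_H = 0.255 × 243 = 61.97 kJ, so Q_C = Q_H − W = 181.0 kJ.
Reservoir entropy changes: ΔS_H = −Q_H/T_H = −243/1883.00 = -0.1290 kJ/K and ΔS_C = +Q_C/T_C = 181.0/304.15 = 0.5952 kJ/K.
ΔS_univ = −Q_H/T_H + Q_C/T_C = 0.466 kJ/K (> 0, since η = 0.255 < η_Carnot = 0.838).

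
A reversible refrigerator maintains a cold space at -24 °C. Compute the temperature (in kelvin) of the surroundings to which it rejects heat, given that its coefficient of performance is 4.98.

T_C = -24 °C → -24 + 273.15 = 249.15 K.
COP_R = T_C/(T_H − T_C) ⇒ T_H = T_C·(1 + 1/COP_R) = 249.15 × (1 + 1/4.98) = 299 K.

T_H ≈ 299 K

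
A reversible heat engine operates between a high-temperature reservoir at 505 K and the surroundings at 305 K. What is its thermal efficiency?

Carnot efficiency: η = 1 − T_C/T_H = 1 − 305.00/505.00 = 0.396.

η ≈ 0.396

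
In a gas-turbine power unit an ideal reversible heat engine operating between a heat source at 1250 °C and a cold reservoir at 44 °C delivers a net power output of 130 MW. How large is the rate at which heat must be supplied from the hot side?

Q̇_H ≈ 164 MW

T_H = 1250 °C → 1250 + 273.15 = 1523.15 K.
T_C = 44 °C → 44 + 273.15 = 317.15 K.
The Carnot efficiency is η = 1 − T_C/T_H = 1 − 317.15/1523.15 = 0.7918.
Q_H = W/η = 130/0.7918 = 164 MW.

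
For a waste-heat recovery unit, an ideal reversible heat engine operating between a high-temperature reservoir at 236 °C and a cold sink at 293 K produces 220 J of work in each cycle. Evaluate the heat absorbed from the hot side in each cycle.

T_H = 236 °C → 236 + 273.15 = 509.15 K.
η_rev = 1 − T_C/T_H = 1 − 293.00/509.15 = 0.4245.
Q_H = W/η = 220/0.4245 = 518.2 J.

Q_H ≈ 518.2 J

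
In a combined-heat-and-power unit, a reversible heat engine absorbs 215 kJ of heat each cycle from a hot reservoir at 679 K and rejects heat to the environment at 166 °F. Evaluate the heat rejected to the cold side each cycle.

Q_C ≈ 110 kJ

T_C = 166 °F → (166 − 32) × 5/9 = 74.44 °C = 347.59 K.
η_rev = 1 − T_C/T_H = 1 − 347.59/679.00 = 0.4881.
For a reversible cycle Q_C/Q_H = T_C/T_H, so Q_C = 215 × 347.59/679.00 = 110 kJ.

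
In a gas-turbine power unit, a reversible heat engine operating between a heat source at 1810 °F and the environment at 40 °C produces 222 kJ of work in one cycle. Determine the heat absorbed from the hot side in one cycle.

Q_H ≈ 295.3 kJ

T_H = 1810 °F → (1810 − 32) × 5/9 = 987.78 °C = 1260.93 K.
T_C = 40 °C → 40 + 273.15 = 313.15 K.
Carnot efficiency: η = 1 − T_C/T_H = 1 − 313.15/1260.93 = 0.7517.
Q_H = W/η = 222/0.7517 = 295.3 kJ.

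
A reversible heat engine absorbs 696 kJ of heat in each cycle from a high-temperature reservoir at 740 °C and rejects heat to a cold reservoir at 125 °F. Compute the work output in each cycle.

T_H = 740 °C → 740 + 273.15 = 1013.15 K.
T_C = 125 °F → (125 − 32) × 5/9 = 51.67 °C = 324.82 K.
Since the cycle is reversible, η = 1 − T_C/T_H = 1 − 324.82/1013.15 = 0.6794.
W = η·Q_H = 0.6794 × 696 = 473 kJ.

W ≈ 473 kJ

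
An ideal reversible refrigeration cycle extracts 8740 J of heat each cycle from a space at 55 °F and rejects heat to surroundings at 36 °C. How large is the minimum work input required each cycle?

W_in ≈ 710 J

T_H = 36 °C → 36 + 273.15 = 309.15 K.
T_C = 55 °F → (55 − 32) × 5/9 = 12.78 °C = 285.93 K.
For a reversible refrigerator, COP_R = T_C/(T_H − T_C) = 285.93/23.22 = 12.3127.
W = Q_C/COP_R = 8740/12.3127 = 710 J.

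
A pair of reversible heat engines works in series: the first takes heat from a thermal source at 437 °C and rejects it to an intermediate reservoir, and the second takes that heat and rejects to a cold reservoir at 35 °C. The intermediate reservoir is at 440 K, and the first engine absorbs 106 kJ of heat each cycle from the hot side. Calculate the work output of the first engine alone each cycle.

W₁ ≈ 40.3 kJ

T_H = 437 °C → 437 + 273.15 = 710.15 K.
T_C = 35 °C → 35 + 273.15 = 308.15 K.
First-stage efficiency η₁ = 1 − T_m/T_H = 1 − 440.00/710.15 = 0.3804.
W₁ = η₁·Q_H = 0.3804 × 106 = 40.3 kJ.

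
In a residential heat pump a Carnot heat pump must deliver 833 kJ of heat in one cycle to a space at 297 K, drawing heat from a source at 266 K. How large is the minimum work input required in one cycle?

W_in ≈ 86.9 kJ

The Carnot heat-pump COP is COP_HP = T_H/(T_H − T_C) = 297.00/31.00 = 9.5806.
W = Q_H/COP_HP = 833/9.5806 = 86.9 kJ.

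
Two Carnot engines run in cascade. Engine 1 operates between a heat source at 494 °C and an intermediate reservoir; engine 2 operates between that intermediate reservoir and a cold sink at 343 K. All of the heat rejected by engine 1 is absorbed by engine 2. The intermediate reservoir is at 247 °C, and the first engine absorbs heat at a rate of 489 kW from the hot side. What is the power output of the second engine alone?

Ẇ₂ ≈ 113 kW

T_H = 494 °C → 494 + 273.15 = 767.15 K.
T_m = 247 °C → 247 + 273.15 = 520.15 K.
Heat entering the second stage: Q_m = Q_H·(T_m/T_H) = 489 × 520.15/767.15 = 332 kW.
Second-stage efficiency η₂ = 1 − T_C/T_m = 1 − 343.00/520.15 = 0.3406, so W₂ = η₂·Q_m = 113 kW.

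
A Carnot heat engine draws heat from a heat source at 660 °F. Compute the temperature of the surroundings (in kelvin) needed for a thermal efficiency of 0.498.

T_H = 660 °F → (660 − 32) × 5/9 = 348.89 °C = 622.04 K.
From η = 1 − T_C/T_H, T_C = T_H·(1 − η) = 622.04 × (1 − 0.498) = 312 K.

T_C ≈ 312 K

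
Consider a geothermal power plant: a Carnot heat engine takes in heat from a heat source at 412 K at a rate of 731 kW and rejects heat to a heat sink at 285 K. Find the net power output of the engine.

Since the cycle is reversible, η = 1 − T_C/T_H = 1 − 285.00/412.00 = 0.3083.
W = η·Q_H = 0.3083 × 731 = 225 kW.

Ẇ ≈ 225 kW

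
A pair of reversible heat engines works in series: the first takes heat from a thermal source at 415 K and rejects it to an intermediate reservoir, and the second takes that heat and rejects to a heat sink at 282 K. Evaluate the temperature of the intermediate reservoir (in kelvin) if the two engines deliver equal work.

For reversible stages Q_m = Q_H·(T_m/T_H). Setting W₁ = Q_H(1 − T_m/T_H) equal to W₂ = Q_m(1 − T_C/T_m) = Q_H·(T_m − T_C)/T_H gives T_H − T_m = T_m − T_C, so T_m = (T_H + T_C)/2 = (415.00 + 282.00)/2 = 348 K.

T_m ≈ 348 K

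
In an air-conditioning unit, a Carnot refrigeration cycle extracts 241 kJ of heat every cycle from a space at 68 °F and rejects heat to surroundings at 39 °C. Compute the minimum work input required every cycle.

T_H = 39 °C → 39 + 273.15 = 312.15 K.
T_C = 68 °F → (68 − 32) × 5/9 = 20.00 °C = 293.15 K.
The reversible coefficient of performance is COP_R = T_C/(T_H − T_C) = 293.15/19.00 = 15.4289.
W = Q_C/COP_R = 241/15.4289 = 15.6 kJ.

W_in ≈ 15.6 kJ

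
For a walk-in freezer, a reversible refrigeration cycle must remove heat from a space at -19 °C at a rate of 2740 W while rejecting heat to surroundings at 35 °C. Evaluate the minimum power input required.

Ẇ_in ≈ 582.2 W

T_H = 35 °C → 35 + 273.15 = 308.15 K.
T_C = -19 °C → -19 + 273.15 = 254.15 K.
The reversible coefficient of performance is COP_R = T_C/(T_H − T_C) = 254.15/54.00 = 4.7065.
W = Q_C/COP_R = 2740/4.7065 = 582.2 W.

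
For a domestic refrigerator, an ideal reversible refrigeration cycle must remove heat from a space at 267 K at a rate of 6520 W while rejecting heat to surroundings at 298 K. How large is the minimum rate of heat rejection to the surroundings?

For a reversible cycle Q_H/Q_C = T_H/T_C, so Q_H = Q_C·T_H/T_C = 6520 × 298.00/267.00 = 7277 W.

Q̇_H ≈ 7277 W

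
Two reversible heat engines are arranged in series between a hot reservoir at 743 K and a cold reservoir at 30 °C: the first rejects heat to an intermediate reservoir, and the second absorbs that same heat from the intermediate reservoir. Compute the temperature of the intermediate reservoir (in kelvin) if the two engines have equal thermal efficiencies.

T_m ≈ 475 K

T_C = 30 °C → 30 + 273.15 = 303.15 K.
Equal efficiencies require 1 − T_m/T_H = 1 − T_C/T_m, i.e. T_m/T_H = T_C/T_m, so T_m = √(T_H·T_C) = √(743.00 × 303.15) = 475 K.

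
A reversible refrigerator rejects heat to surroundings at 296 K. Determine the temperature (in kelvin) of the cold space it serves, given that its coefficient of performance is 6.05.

COP_R = T_C/(T_H − T_C) ⇒ T_C = T_H·COP_R/(1 + COP_R) = 296.00 × 6.05/(1 + 6.05) = 254.0 K.

T_C ≈ 254.0 K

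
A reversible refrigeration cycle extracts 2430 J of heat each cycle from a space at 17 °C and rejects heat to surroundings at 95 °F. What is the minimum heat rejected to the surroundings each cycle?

Q_H ≈ 2580 J

T_H = 95 °F → (95 − 32) × 5/9 = 35.00 °C = 308.15 K.
T_C = 17 °C → 17 + 273.15 = 290.15 K.
For a reversible cycle Q_H/Q_C = T_H/T_C, so Q_H = Q_C·T_H/T_C = 2430 × 308.15/290.15 = 2580 J.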